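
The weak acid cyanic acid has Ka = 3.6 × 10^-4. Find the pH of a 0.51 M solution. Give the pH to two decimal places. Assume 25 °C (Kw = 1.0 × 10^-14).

HOCN ⇌ OCN- + H+
Ka = [H+]²/(0.51 − [H+]) = 3.6 × 10^-4
Since Ka ≪ C₀, [H+] ≈ √(Ka·C₀) = 1.35 × 10^-2 M.
pH = −log(1.35 × 10^-2) = 1.87

pH = 1.87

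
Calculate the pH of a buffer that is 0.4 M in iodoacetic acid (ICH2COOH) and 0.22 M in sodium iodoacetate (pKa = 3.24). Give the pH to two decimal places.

pH = 2.98

Using pH = pKa + log([base]/[acid]) with [base]/[acid] = 0.22/0.4:
pH = 3.24 + (-0.260) = 2.98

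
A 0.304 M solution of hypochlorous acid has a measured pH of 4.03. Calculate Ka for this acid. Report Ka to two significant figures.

Ka = 2.9 × 10^-8

[H+] = 10^(-4.03) = 9.33 × 10^-5 M
At equilibrium [HA] = 0.304 − 9.33 × 10^-5 = 3.04 × 10^-1 M
Ka = [H+][A-]/[HA] = (9.33 × 10^-5)² / 3.04 × 10^-1 = 2.9 × 10^-8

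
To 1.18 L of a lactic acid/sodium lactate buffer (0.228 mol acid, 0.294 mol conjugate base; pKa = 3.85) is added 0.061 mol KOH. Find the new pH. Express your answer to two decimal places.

OH- converts CH3CH(OH)COOH to CH3CH(OH)COO-: CH3CH(OH)COOH → 0.167 mol, CH3CH(OH)COO- → 0.355 mol.
Henderson–Hasselbalch with mole ratio 0.355/0.167: pH = 3.85 + (+0.328)

pH = 4.18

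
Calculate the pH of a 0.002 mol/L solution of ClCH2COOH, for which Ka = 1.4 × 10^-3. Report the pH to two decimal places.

pH = 2.95

ClCH2COOH ⇌ ClCH2COO- + H+
Ka = [H+]²/(0.002 − [H+]) = 1.4 × 10^-3
Here C₀/Ka ≈ 1.43, so the small-[H+] approximation fails. Use the quadratic:
[H+] = [−0.0014 + √(0.0014² + 1.12e-05)]/2 = 1.11 × 10^-3 M
pH = −log(1.11 × 10^-3) = 2.95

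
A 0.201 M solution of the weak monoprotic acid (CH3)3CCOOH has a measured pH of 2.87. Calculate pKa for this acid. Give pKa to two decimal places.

pKa = 5.04

[H+] = 10^(-2.87) = 1.35 × 10^-3 M
At equilibrium [HA] = 0.201 − 1.35 × 10^-3 = 2.00 × 10^-1 M
Ka = [H+][A-]/[HA] = (1.35 × 10^-3)² / 2.00 × 10^-1 = 9.11 × 10^-6
pKa = -log(9.11 × 10^-6) = 5.04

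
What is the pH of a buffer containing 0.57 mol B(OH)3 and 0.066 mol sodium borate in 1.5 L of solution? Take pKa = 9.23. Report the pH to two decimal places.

pH = pKa + log([A⁻]/[HA]) = 9.23 + log(0.066/0.57)
pH = 9.23 + (-0.936) = 8.29

pH = 8.29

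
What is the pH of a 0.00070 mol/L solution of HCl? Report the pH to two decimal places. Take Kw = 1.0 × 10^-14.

pH = 3.15

HCl is a strong acid and dissociates completely, so [H+] = 0.00070 M.
pH = -log(0.0007) = 3.15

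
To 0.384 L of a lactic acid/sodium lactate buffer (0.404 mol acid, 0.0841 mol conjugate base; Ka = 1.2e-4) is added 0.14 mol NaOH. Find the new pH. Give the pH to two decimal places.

pH = 3.85

After neutralization: n(CH3CH(OH)COOH) = 0.264 mol, n(CH3CH(OH)COO-) = 0.224 mol.
pKa = −log(1.2 × 10^-4) = 3.921
pH = pKa + log([A⁻]/[HA]) = 3.921 + log(0.224/0.264) = 3.921 -0.071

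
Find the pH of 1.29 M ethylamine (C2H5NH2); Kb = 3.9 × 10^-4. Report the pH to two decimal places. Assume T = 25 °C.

pH = 12.35

C2H5NH2 + H2O ⇌ C2H5NH3+ + OH-
From the ICE table, Kb = [OH-]²/(1.29 − [OH-]) = 3.9 × 10^-4.
Neglecting [OH-] in the denominator: [OH-] = √(3.9 × 10^-4 × 1.29) = 2.24 × 10^-2 M
([OH-]/C₀ = 1.7% < 5%, so the approximation holds.)
pOH = −log(2.24 × 10^-2) = 1.65; pH = 14.00 − 1.65 = 12.35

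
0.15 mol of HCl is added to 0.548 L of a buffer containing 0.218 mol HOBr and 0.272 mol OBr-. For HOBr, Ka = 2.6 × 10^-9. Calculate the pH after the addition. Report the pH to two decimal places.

After neutralization: n(HOBr) = 0.368 mol, n(OBr-) = 0.122 mol.
pKa = −log(2.6 × 10^-9) = 8.585
Henderson–Hasselbalch with mole ratio 0.122/0.368: pH = 8.585 + (-0.479)

pH = 8.11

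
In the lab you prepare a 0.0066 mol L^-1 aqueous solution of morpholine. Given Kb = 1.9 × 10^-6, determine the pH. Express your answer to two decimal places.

C4H8ONH + H2O ⇌ C4H8ONH2+ + OH-
From the ICE table, Kb = x²/(0.0066 − x) = 1.9 × 10^-6.
Neglecting x in the denominator: x = √(1.9 × 10^-6 × 0.0066) = 1.12 × 10^-4 M
pOH = 3.95, so pH = 14.00 − pOH = 10.05

pH = 10.05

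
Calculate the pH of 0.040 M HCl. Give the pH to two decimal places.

HCl is a strong acid and dissociates completely, so [H+] = 0.040 M.
pH = -log(0.04) = 1.40

pH = 1.40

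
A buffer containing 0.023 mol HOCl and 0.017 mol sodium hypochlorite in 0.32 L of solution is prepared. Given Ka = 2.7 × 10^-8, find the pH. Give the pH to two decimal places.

pKa = −log(2.7 × 10^-8) = 7.569
pH = pKa + log([A⁻]/[HA]) = 7.569 + log(0.017/0.023)
pH = 7.569 + (-0.131) = 7.44

pH = 7.44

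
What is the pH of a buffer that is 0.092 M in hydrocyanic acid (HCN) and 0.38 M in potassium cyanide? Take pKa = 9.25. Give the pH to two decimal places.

pH = 9.87

Henderson–Hasselbalch: pH = pKa + log([CN-]/[HCN]) = 9.25 + log(0.38/0.092)
pH = 9.25 + (+0.616) = 9.87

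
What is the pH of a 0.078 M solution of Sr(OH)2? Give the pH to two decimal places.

pH = 13.19

Sr(OH)2 is a strong base (each formula unit releases 2 OH-); [OH-] = 0.156 M.
pOH = -log(0.156) = 0.81
pH = 14.00 - 0.81 = 13.19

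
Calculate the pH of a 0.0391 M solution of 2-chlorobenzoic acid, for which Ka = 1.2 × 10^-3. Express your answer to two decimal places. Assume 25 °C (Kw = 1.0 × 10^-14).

pH = 2.20

ClC6H4COOH ⇌ ClC6H4COO- + H+
Ka = [H+]²/(0.0391 − [H+]) = 1.2 × 10^-3
The 5% rule fails; solving [H+]² + Ka·[H+] − Ka·C₀ = 0 exactly:
[H+] = [−0.0012 + √(0.0012² + 0.000188)]/2 = 6.28 × 10^-3 M
pH = −log(6.28 × 10^-3) = 2.20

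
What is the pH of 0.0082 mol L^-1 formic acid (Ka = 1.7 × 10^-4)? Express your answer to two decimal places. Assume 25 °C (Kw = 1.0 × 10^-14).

pH = 2.96

HCOOH ⇌ HCOO- + H+
From the ICE table, Ka = [H+]²/(0.0082 − [H+]) = 1.7 × 10^-4.
[H+] is not negligible relative to C₀; solve [H+]² + 0.00017·[H+] − 1.39e-06 = 0.
[H+] = [−0.00017 + √(0.00017² + 5.58e-06)]/2 = 1.10 × 10^-3 M
pH = −log[H+] = −log(1.10 × 10^-3) = 2.96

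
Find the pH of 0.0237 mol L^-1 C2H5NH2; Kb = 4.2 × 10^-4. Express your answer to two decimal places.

pH = 11.47

C2H5NH2 + H2O ⇌ C2H5NH3+ + OH-
Let x = [OH-] at equilibrium. Kb = x²/(0.0237 − x).
Here C₀/Kb ≈ 56.4, so the small-x approximation fails. Use the quadratic:
x = (−Kb + √(Kb² + 4·Kb·C₀))/2 = 2.95 × 10^-3 M
pOH = 2.53, so pH = 14.00 − pOH = 11.47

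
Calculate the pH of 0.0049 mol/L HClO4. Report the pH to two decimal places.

pH = 2.31

HClO4 is a strong acid and dissociates completely, so [H+] = 0.0049 M.
pH = -log(0.0049) = 2.31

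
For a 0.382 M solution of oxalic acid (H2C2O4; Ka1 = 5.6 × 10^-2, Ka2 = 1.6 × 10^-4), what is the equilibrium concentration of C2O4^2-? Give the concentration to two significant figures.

1.6 × 10^-4 M

First ionization gives [H+] ≈ [HC2O4-] = 1.21 × 10^-1 M.
Second step: Ka2 = [H+][C2O4^2-]/[HC2O4-] ≈ [C2O4^2-] (since [H+] ≈ [HC2O4-]).
So [C2O4^2-] ≈ Ka2.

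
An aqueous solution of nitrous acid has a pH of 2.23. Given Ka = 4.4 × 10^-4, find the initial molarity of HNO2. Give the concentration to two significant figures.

[H+] = 10^(-2.23) = 5.89 × 10^-3 M = x
Ka = x²/(C₀ − x) ⇒ C₀ = x + x²/Ka
C₀ = 5.89 × 10^-3 + (5.89 × 10^-3)²/(4.4 × 10^-4) = 8.47 × 10^-2 M

C₀ = 8.5 × 10^-2 M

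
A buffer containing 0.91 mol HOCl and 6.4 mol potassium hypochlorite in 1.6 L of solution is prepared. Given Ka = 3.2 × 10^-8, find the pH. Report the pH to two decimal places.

pKa = −log(3.2 × 10^-8) = 7.495
Henderson–Hasselbalch: pH = pKa + log([OCl-]/[HOCl]) = 7.495 + log(6.4/0.91)
pH = 7.495 + (+0.847) = 8.34

pH = 8.34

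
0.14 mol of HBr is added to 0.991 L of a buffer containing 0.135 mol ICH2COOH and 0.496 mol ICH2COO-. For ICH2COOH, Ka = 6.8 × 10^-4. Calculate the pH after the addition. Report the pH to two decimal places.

After neutralization: n(ICH2COOH) = 0.275 mol, n(ICH2COO-) = 0.356 mol.
pKa = −log(6.8 × 10^-4) = 3.167
pH = pKa + log([A⁻]/[HA]) = 3.167 + log(0.356/0.275) = 3.167 +0.112

pH = 3.28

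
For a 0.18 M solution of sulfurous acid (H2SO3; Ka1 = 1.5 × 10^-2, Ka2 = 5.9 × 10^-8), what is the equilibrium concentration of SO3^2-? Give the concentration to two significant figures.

5.9 × 10^-8 M

First ionization gives [H+] ≈ [HSO3-] = 4.50 × 10^-2 M.
Second step: Ka2 = [H+][SO3^2-]/[HSO3-] ≈ [SO3^2-] (since [H+] ≈ [HSO3-]).
So [SO3^2-] ≈ Ka2.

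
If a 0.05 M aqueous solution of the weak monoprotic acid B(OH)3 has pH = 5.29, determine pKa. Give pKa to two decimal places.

pKa = 9.28

[H+] = 10^(-5.29) = 5.13 × 10^-6 M
At equilibrium [HA] = 0.05 − 5.13 × 10^-6 = 5.00 × 10^-2 M
Ka = [H+][A-]/[HA] = (5.13 × 10^-6)² / 5.00 × 10^-2 = 5.26 × 10^-10
pKa = -log(5.26 × 10^-10) = 9.28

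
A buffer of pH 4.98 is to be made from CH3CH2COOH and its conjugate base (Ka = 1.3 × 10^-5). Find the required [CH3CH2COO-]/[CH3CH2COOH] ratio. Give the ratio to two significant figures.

pKa = -log(1.3 × 10^-5) = 4.886
pH = pKa + log(r) ⇒ log(r) = 4.98 − 4.886 = +0.094
r = [CH3CH2COO-]/[CH3CH2COOH] = 10^(+0.094) = 1.24

ratio = 1.2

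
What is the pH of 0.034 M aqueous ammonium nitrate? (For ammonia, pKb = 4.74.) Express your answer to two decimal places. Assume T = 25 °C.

pH = 5.36

NH4+ is the conjugate acid of the weak base NH3.
Kb = 10^(−4.74) = 1.82 × 10^-5
Ka = Kw/Kb = 1.0×10^-14 / 1.82 × 10^-5 = 5.49 × 10^-10
Let x = [H+] at equilibrium. Ka = x²/(0.034 − x).
Assume x ≪ 0.034: x ≈ √(5.49 × 10^-10 × 0.034) = 4.32 × 10^-6 M
(x/C₀ = 0.013% < 5%, so the approximation holds.)
pH = −log(4.32 × 10^-6) = 5.36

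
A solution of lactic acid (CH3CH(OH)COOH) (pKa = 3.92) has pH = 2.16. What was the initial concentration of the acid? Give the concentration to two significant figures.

C₀ = 4.1 × 10^-1 M

[H+] = 10^(-2.16) = 6.92 × 10^-3 M = x
Ka = 10^(−3.92) = 1.20 × 10^-4
Ka = x²/(C₀ − x) ⇒ C₀ = x + x²/Ka
C₀ = 6.92 × 10^-3 + (6.92 × 10^-3)²/(1.20 × 10^-4) = 4.06 × 10^-1 M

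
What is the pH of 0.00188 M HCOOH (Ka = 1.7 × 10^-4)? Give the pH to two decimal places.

HCOOH ⇌ HCOO- + H+
Let x = [H+] at equilibrium. Ka = x²/(0.00188 − x).
x is not negligible relative to C₀; solve x² + 0.00017·x − 3.2e-07 = 0.
x = [−0.00017 + √(0.00017² + 1.28e-06)]/2 = 4.87 × 10^-4 M
pH = −log(4.87 × 10^-4) = 3.31

pH = 3.31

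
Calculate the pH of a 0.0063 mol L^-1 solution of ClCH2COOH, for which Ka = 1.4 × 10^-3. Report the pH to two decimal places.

ClCH2COOH ⇌ ClCH2COO- + H+
Ka = x²/(0.0063 − x) = 1.4 × 10^-3
The 5% rule fails; solving x² + Ka·x − Ka·C₀ = 0 exactly:
x = [−0.0014 + √(0.0014² + 3.53e-05)]/2 = 2.35 × 10^-3 M
pH = −log[H+] = −log(2.35 × 10^-3) = 2.63

pH = 2.63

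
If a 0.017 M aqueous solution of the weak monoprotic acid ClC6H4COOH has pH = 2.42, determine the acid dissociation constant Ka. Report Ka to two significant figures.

Ka = 1.1 × 10^-3

[H+] = 10^(-2.42) = 3.80 × 10^-3 M
At equilibrium [HA] = 0.017 − 3.80 × 10^-3 = 1.32 × 10^-2 M
Ka = [H+][A-]/[HA] = (3.80 × 10^-3)² / 1.32 × 10^-2 = 1.1 × 10^-3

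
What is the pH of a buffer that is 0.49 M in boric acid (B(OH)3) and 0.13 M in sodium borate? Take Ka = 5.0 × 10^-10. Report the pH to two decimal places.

pKa = −log(5.0 × 10^-10) = 9.301
Using pH = pKa + log([base]/[acid]) with [base]/[acid] = 0.13/0.49:
pH = 9.301 + (-0.576) = 8.72

pH = 8.72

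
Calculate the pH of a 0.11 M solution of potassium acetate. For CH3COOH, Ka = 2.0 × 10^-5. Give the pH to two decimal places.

CH3COO- is the conjugate base of the weak acid CH3COOH.
Kb = Kw/Ka = 1.0×10^-14 / 2.0 × 10^-5 = 5.00 × 10^-10
From the ICE table, Kb = x²/(0.11 − x) = 5.00 × 10^-10.
Neglecting x in the denominator: x = √(5.00 × 10^-10 × 0.11) = 7.42 × 10^-6 M
pOH = 5.13, so pH = 14.00 − pOH = 8.87

pH = 8.87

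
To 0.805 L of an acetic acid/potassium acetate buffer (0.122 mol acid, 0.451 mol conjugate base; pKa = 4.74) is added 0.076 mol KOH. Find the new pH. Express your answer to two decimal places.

OH- converts CH3COOH to CH3COO-: CH3COOH → 0.046 mol, CH3COO- → 0.527 mol.
pH = pKa + log(n_CH3COO-/n_CH3COOH) = 4.74 + log(0.527/0.046) = 4.74 + (+1.059)

pH = 5.80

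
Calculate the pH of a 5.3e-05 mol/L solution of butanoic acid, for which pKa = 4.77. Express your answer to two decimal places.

CH3(CH2)2COOH ⇌ CH3(CH2)2COO- + H+
Ka = 10^(−4.77) = 1.70 × 10^-5
From the ICE table, Ka = [H+]²/(5.3e-05 − [H+]) = 1.70 × 10^-5.
The 5% rule fails; solving [H+]² + Ka·[H+] − Ka·C₀ = 0 exactly:
[H+] = [−1.7e-05 + √(1.7e-05² + 3.6e-09)]/2 = 2.27 × 10^-5 M
pH = −log[H+] = −log(2.27 × 10^-5) = 4.64

pH = 4.64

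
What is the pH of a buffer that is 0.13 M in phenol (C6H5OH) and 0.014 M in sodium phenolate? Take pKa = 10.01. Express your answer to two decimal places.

pH = pKa + log([A⁻]/[HA]) = 10.01 + log(0.014/0.13)
pH = 10.01 + (-0.968) = 9.04

pH = 9.04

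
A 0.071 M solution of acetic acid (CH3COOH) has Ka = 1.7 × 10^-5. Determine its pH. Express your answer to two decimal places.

CH3COOH ⇌ CH3COO- + H+
From the ICE table, Ka = x²/(0.071 − x) = 1.7 × 10^-5.
Neglecting x in the denominator: x = √(1.7 × 10^-5 × 0.071) = 1.10 × 10^-3 M
pH = −log(1.10 × 10^-3) = 2.96

pH = 2.96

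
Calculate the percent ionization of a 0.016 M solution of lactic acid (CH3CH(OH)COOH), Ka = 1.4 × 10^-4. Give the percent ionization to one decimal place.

CH3CH(OH)COOH ⇌ CH3CH(OH)COO- + H+; let x = [H+] at equilibrium.
Ka = x²/(C₀ − x); solving the quadratic gives x = 1.43 × 10^-3 M.
% ionization = x/C₀ × 100% = 1.43 × 10^-3/0.016 × 100% = 8.9%

8.9%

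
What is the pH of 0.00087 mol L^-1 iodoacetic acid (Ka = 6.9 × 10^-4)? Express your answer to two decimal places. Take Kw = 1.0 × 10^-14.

pH = 3.30

ICH2COOH ⇌ ICH2COO- + H+
Ka = [H+]²/(0.00087 − [H+]) = 6.9 × 10^-4
[H+] is not negligible relative to C₀; solve [H+]² + 0.00069·[H+] − 6e-07 = 0.
[H+] = (−Ka + √(Ka² + 4·Ka·C₀))/2 = 5.03 × 10^-4 M
pH = −log(5.03 × 10^-4) = 3.30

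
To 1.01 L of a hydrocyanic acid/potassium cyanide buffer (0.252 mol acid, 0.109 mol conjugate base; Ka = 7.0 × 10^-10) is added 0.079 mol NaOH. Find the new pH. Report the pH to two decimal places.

pH = 9.19

After neutralization: n(HCN) = 0.173 mol, n(CN-) = 0.188 mol.
pKa = −log(7.0 × 10^-10) = 9.155
pH = pKa + log(n_CN-/n_HCN) = 9.155 + log(0.188/0.173) = 9.155 + (+0.036)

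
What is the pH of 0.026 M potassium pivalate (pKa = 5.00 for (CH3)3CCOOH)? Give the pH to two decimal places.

pH = 8.71

(CH3)3CCOO- is the conjugate base of the weak acid (CH3)3CCOOH.
Ka = 10^(−5.00) = 1.00 × 10^-5
Kb = Kw/Ka = 1.0×10^-14 / 1.00 × 10^-5 = 1.00 × 10^-9
From the ICE table, Kb = x²/(0.026 − x) = 1.00 × 10^-9.
Assume x ≪ 0.026: x ≈ √(1.00 × 10^-9 × 0.026) = 5.10 × 10^-6 M
Check: 0.02% ionized — well under 5%, approximation valid.
pOH = 5.29, so pH = 14.00 − pOH = 8.71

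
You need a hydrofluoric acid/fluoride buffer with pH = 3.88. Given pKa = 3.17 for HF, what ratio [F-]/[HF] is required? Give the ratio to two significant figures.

ratio = 5.1

pH = pKa + log(r) ⇒ log(r) = 3.88 − 3.17 = +0.71
r = [F-]/[HF] = 10^(+0.71) = 5.13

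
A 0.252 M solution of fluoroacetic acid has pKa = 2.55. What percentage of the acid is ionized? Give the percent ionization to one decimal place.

FCH2COOH ⇌ FCH2COO- + H+; let x = [H+] at equilibrium.
Ka = 10^(−2.55) = 2.82 × 10^-3
Solve x² + 0.00282x − 0.000711 = 0 → x = 2.53 × 10^-2 M
Fraction ionized = 2.53 × 10^-2 / 0.252 = 0.1004 → 10.0%

10.0%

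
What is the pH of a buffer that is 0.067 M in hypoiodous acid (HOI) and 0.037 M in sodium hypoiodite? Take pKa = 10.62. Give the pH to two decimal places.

pH = pKa + log([A⁻]/[HA]) = 10.62 + log(0.037/0.067)
pH = 10.62 + (-0.258) = 10.36

pH = 10.36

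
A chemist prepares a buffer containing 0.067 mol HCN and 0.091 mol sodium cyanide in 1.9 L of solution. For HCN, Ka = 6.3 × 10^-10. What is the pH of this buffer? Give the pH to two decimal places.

pH = 9.33

pKa = −log(6.3 × 10^-10) = 9.201
Henderson–Hasselbalch: pH = pKa + log([CN-]/[HCN]) = 9.201 + log(0.091/0.067)
pH = 9.201 + (+0.133) = 9.33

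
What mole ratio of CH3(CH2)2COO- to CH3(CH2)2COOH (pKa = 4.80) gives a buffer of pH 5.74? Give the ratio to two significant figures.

pH = pKa + log(r) ⇒ log(r) = 5.74 − 4.80 = +0.94
r = [CH3(CH2)2COO-]/[CH3(CH2)2COOH] = 10^(+0.94) = 8.71

ratio = 8.7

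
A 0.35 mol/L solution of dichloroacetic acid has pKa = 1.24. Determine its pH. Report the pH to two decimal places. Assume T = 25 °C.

pH = 0.94

Cl2CHCOOH ⇌ Cl2CHCOO- + H+
Ka = 10^(−1.24) = 5.75 × 10^-2
Let x = [H+] at equilibrium. Ka = x²/(0.35 − x).
The 5% rule fails; solving x² + Ka·x − Ka·C₀ = 0 exactly:
x = [−0.0575 + √(0.0575² + 0.0805)]/2 = 1.16 × 10^-1 M
pH = −log[H+] = −log(1.16 × 10^-1) = 0.94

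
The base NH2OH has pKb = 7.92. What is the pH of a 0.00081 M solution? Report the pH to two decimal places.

pH = 8.49

NH2OH + H2O ⇌ NH3OH+ + OH-
Kb = 10^(−7.92) = 1.20 × 10^-8
Let x = [OH-] at equilibrium. Kb = x²/(0.00081 − x).
Neglecting x in the denominator: x = √(1.20 × 10^-8 × 0.00081) = 3.12 × 10^-6 M
pOH = −log(3.12 × 10^-6) = 5.51; pH = 14.00 − 5.51 = 8.49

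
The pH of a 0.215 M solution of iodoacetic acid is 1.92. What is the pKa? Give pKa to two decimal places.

pKa = 3.15

[H+] = 10^(-1.92) = 1.20 × 10^-2 M
At equilibrium [HA] = 0.215 − 1.20 × 10^-2 = 2.03 × 10^-1 M
Ka = [H+][A-]/[HA] = (1.20 × 10^-2)² / 2.03 × 10^-1 = 7.09 × 10^-4
pKa = -log(7.09 × 10^-4) = 3.15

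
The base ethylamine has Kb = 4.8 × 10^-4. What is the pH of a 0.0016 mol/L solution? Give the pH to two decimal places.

C2H5NH2 + H2O ⇌ C2H5NH3+ + OH-
From the ICE table, Kb = x²/(0.0016 − x) = 4.8 × 10^-4.
Here C₀/Kb ≈ 3.33, so the small-x approximation fails. Use the quadratic:
x = [−0.00048 + √(0.00048² + 3.07e-06)]/2 = 6.69 × 10^-4 M
pOH = −log(6.69 × 10^-4) = 3.17; pH = 14.00 − 3.17 = 10.83

pH = 10.83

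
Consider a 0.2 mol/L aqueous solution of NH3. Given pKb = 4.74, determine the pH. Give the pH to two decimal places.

pH = 11.28

NH3 + H2O ⇌ NH4+ + OH-
Kb = 10^(−4.74) = 1.82 × 10^-5
From the ICE table, Kb = x²/(0.2 − x) = 1.82 × 10^-5.
Neglecting x in the denominator: x = √(1.82 × 10^-5 × 0.2) = 1.91 × 10^-3 M
pOH = −log(1.91 × 10^-3) = 2.72; pH = 14.00 − 2.72 = 11.28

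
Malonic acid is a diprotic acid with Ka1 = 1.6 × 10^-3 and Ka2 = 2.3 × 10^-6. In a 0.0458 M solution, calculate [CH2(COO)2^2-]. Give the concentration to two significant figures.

2.3 × 10^-6 M

First ionization gives [H+] ≈ [CH2(COOH)COO-] = 7.80 × 10^-3 M.
Second step: Ka2 = [H+][CH2(COO)2^2-]/[CH2(COOH)COO-] ≈ [CH2(COO)2^2-] (since [H+] ≈ [CH2(COOH)COO-]).
So [CH2(COO)2^2-] ≈ Ka2.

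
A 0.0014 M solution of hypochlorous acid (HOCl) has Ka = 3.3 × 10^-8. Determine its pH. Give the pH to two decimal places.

pH = 5.17

HOCl ⇌ OCl- + H+
From the ICE table, Ka = x²/(0.0014 − x) = 3.3 × 10^-8.
Since Ka ≪ C₀, x ≈ √(Ka·C₀) = 6.80 × 10^-6 M.
(x/C₀ = 0.49% < 5%, so the approximation holds.)
pH = −log[H+] = −log(6.80 × 10^-6) = 5.17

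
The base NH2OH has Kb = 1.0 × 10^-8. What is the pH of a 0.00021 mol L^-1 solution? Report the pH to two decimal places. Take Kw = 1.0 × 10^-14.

pH = 8.16

NH2OH + H2O ⇌ NH3OH+ + OH-
From the ICE table, Kb = [OH-]²/(0.00021 − [OH-]) = 1.0 × 10^-8.
Assume [OH-] ≪ 0.00021: [OH-] ≈ √(1.0 × 10^-8 × 0.00021) = 1.45 × 10^-6 M
pOH = −log(1.45 × 10^-6) = 5.84; pH = 14.00 − 5.84 = 8.16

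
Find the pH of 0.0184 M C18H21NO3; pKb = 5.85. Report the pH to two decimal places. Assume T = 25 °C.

C18H21NO3 + H2O ⇌ C18H22NO3+ + OH-
Kb = 10^(−5.85) = 1.41 × 10^-6
Kb = [OH-]²/(0.0184 − [OH-]) = 1.41 × 10^-6
Assume [OH-] ≪ 0.0184: [OH-] ≈ √(1.41 × 10^-6 × 0.0184) = 1.61 × 10^-4 M
Check: 0.88% ionized — well under 5%, approximation valid.
pOH = 3.79, so pH = 14.00 − pOH = 10.21

pH = 10.21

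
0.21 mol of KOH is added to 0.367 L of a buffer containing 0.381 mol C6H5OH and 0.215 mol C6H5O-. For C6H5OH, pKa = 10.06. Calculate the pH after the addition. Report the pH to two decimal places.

pH = 10.46

OH- converts C6H5OH to C6H5O-: C6H5OH → 0.171 mol, C6H5O- → 0.425 mol.
pH = pKa + log([A⁻]/[HA]) = 10.06 + log(0.425/0.171) = 10.06 +0.395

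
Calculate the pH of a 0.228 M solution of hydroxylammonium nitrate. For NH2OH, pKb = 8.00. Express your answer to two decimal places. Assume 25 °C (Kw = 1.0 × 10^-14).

pH = 3.32

NH3OH+ is the conjugate acid of the weak base NH2OH.
Kb = 10^(−8.00) = 1.00 × 10^-8
Ka = Kw/Kb = 1.0×10^-14 / 1.00 × 10^-8 = 1.00 × 10^-6
Ka = [H+]²/(0.228 − [H+]) = 1.00 × 10^-6
Assume [H+] ≪ 0.228: [H+] ≈ √(1.00 × 10^-6 × 0.228) = 4.77 × 10^-4 M
Check: 0.21% ionized — well under 5%, approximation valid.
pH = −log(4.77 × 10^-4) = 3.32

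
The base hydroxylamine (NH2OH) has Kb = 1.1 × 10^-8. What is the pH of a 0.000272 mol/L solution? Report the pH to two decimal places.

pH = 8.24

NH2OH + H2O ⇌ NH3OH+ + OH-
From the ICE table, Kb = x²/(0.000272 − x) = 1.1 × 10^-8.
Since Kb ≪ C₀, x ≈ √(Kb·C₀) = 1.73 × 10^-6 M.
Check: 0.64% ionized — well under 5%, approximation valid.
pOH = 5.76, so pH = 14.00 − pOH = 8.24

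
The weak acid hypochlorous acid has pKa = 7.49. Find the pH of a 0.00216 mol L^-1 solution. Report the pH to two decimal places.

pH = 5.08

HOCl ⇌ OCl- + H+
Ka = 10^(−7.49) = 3.24 × 10^-8
From the ICE table, Ka = x²/(0.00216 − x) = 3.24 × 10^-8.
Assume x ≪ 0.00216: x ≈ √(3.24 × 10^-8 × 0.00216) = 8.37 × 10^-6 M
(x/C₀ = 0.39% < 5%, so the approximation holds.)
pH = −log[H+] = −log(8.37 × 10^-6) = 5.08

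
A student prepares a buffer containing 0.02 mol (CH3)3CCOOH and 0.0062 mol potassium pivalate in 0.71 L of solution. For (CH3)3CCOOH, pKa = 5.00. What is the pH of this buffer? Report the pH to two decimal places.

pH = pKa + log([A⁻]/[HA]) = 5.00 + log(0.0062/0.02)
pH = 5.00 + (-0.509) = 4.49

pH = 4.49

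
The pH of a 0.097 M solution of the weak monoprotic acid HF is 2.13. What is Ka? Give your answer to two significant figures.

[H+] = 10^(-2.13) = 7.41 × 10^-3 M
At equilibrium [HA] = 0.097 − 7.41 × 10^-3 = 8.96 × 10^-2 M
Ka = [H+][A-]/[HA] = (7.41 × 10^-3)² / 8.96 × 10^-2 = 6.1 × 10^-4

Ka = 6.1 × 10^-4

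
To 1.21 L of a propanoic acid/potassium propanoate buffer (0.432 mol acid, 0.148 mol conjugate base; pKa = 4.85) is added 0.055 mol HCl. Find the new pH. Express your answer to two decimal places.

pH = 4.13

After neutralization: n(CH3CH2COOH) = 0.487 mol, n(CH3CH2COO-) = 0.093 mol.
Henderson–Hasselbalch with mole ratio 0.093/0.487: pH = 4.85 + (-0.719)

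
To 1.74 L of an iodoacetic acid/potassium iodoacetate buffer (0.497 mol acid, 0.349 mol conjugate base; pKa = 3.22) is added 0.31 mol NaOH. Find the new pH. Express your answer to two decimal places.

pH = 3.77

OH- converts ICH2COOH to ICH2COO-: ICH2COOH → 0.187 mol, ICH2COO- → 0.659 mol.
Henderson–Hasselbalch with mole ratio 0.659/0.187: pH = 3.22 + (+0.547)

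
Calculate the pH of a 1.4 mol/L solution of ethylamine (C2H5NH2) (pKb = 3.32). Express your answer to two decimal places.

C2H5NH2 + H2O ⇌ C2H5NH3+ + OH-
Kb = 10^(−3.32) = 4.79 × 10^-4
Let x = [OH-] at equilibrium. Kb = x²/(1.4 − x).
Neglecting x in the denominator: x = √(4.79 × 10^-4 × 1.4) = 2.59 × 10^-2 M
(x/C₀ = 1.8% < 5%, so the approximation holds.)
pOH = 1.59, so pH = 14.00 − pOH = 12.41

pH = 12.41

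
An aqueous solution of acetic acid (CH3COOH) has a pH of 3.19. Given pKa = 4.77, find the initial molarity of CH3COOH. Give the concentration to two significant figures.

C₀ = 2.5 × 10^-2 M

[H+] = 10^(-3.19) = 6.46 × 10^-4 M = x
Ka = 10^(−4.77) = 1.70 × 10^-5
Ka = x²/(C₀ − x) ⇒ C₀ = x + x²/Ka
C₀ = 6.46 × 10^-4 + (6.46 × 10^-4)²/(1.70 × 10^-5) = 2.52 × 10^-2 M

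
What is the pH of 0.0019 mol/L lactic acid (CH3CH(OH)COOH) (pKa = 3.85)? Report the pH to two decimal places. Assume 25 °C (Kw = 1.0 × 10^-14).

pH = 3.34

CH3CH(OH)COOH ⇌ CH3CH(OH)COO- + H+
Ka = 10^(−3.85) = 1.41 × 10^-4
From the ICE table, Ka = [H+]²/(0.0019 − [H+]) = 1.41 × 10^-4.
The 5% rule fails; solving [H+]² + Ka·[H+] − Ka·C₀ = 0 exactly:
[H+] = (−Ka + √(Ka² + 4·Ka·C₀))/2 = 4.52 × 10^-4 M
pH = −log(4.52 × 10^-4) = 3.34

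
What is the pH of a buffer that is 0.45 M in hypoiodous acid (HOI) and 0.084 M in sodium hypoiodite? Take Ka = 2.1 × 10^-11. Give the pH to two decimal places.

pH = 9.95

pKa = −log(2.1 × 10^-11) = 10.678
pH = pKa + log([A⁻]/[HA]) = 10.678 + log(0.084/0.45)
pH = 10.678 + (-0.729) = 9.95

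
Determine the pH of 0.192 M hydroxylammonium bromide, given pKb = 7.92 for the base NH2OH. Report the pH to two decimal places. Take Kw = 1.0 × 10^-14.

pH = 3.40

NH3OH+ is the conjugate acid of the weak base NH2OH.
Kb = 10^(−7.92) = 1.20 × 10^-8
Ka = Kw/Kb = 1.0×10^-14 / 1.20 × 10^-8 = 8.33 × 10^-7
Let x = [H+] at equilibrium. Ka = x²/(0.192 − x).
Assume x ≪ 0.192: x ≈ √(8.33 × 10^-7 × 0.192) = 4.00 × 10^-4 M
pH = −log(4.00 × 10^-4) = 3.40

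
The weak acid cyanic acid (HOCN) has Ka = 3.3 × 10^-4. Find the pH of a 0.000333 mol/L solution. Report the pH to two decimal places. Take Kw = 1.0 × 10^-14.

HOCN ⇌ OCN- + H+
Ka = [H+]²/(0.000333 − [H+]) = 3.3 × 10^-4
Here C₀/Ka ≈ 1.01, so the small-[H+] approximation fails. Use the quadratic:
[H+] = (−Ka + √(Ka² + 4·Ka·C₀))/2 = 2.05 × 10^-4 M
pH = −log(2.05 × 10^-4) = 3.69

pH = 3.69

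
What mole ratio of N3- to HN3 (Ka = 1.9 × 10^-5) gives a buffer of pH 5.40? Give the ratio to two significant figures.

pKa = -log(1.9 × 10^-5) = 4.721
pH = pKa + log(r) ⇒ log(r) = 5.40 − 4.721 = +0.679
r = [N3-]/[HN3] = 10^(+0.679) = 4.78

ratio = 4.8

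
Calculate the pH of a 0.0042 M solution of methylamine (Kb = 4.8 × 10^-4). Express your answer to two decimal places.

pH = 11.08

CH3NH2 + H2O ⇌ CH3NH3+ + OH-
Let x = [OH-] at equilibrium. Kb = x²/(0.0042 − x).
The 5% rule fails; solving x² + Kb·x − Kb·C₀ = 0 exactly:
x = [−0.00048 + √(0.00048² + 8.06e-06)]/2 = 1.20 × 10^-3 M
pOH = 2.92, so pH = 14.00 − pOH = 11.08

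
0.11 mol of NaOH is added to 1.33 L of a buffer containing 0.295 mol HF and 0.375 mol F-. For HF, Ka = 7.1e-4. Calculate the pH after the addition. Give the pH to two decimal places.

pH = 3.57

After neutralization: n(HF) = 0.185 mol, n(F-) = 0.485 mol.
pKa = −log(7.1 × 10^-4) = 3.149
Henderson–Hasselbalch with mole ratio 0.485/0.185: pH = 3.149 + (+0.419)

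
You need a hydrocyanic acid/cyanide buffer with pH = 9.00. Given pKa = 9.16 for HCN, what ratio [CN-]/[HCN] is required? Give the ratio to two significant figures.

pH = pKa + log(r) ⇒ log(r) = 9.00 − 9.16 = -0.16
r = [CN-]/[HCN] = 10^(-0.16) = 0.692

ratio = 0.69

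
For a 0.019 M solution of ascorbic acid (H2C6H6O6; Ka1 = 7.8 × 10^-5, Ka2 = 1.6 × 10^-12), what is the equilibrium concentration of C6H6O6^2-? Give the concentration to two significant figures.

First ionization gives [H+] ≈ [HC6H6O6-] = 1.18 × 10^-3 M.
Second step: Ka2 = [H+][C6H6O6^2-]/[HC6H6O6-] ≈ [C6H6O6^2-] (since [H+] ≈ [HC6H6O6-]).
So [C6H6O6^2-] ≈ Ka2.

1.6 × 10^-12 M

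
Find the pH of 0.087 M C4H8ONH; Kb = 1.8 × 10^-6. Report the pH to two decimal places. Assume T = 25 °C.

pH = 10.60

C4H8ONH + H2O ⇌ C4H8ONH2+ + OH-
From the ICE table, Kb = [OH-]²/(0.087 − [OH-]) = 1.8 × 10^-6.
Assume [OH-] ≪ 0.087: [OH-] ≈ √(1.8 × 10^-6 × 0.087) = 3.96 × 10^-4 M
Check: 0.45% ionized — well under 5%, approximation valid.
pOH = 3.40, so pH = 14.00 − pOH = 10.60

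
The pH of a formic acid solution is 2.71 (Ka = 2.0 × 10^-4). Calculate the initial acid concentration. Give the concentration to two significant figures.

[H+] = 10^(-2.71) = 1.95 × 10^-3 M = x
Ka = x²/(C₀ − x) ⇒ C₀ = x + x²/Ka
C₀ = 1.95 × 10^-3 + (1.95 × 10^-3)²/(2.0 × 10^-4) = 2.10 × 10^-2 M

C₀ = 2.1 × 10^-2 M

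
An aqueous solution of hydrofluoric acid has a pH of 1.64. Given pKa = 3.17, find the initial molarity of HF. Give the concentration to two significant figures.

[H+] = 10^(-1.64) = 2.29 × 10^-2 M = x
Ka = 10^(−3.17) = 6.76 × 10^-4
Ka = x²/(C₀ − x) ⇒ C₀ = x + x²/Ka
C₀ = 2.29 × 10^-2 + (2.29 × 10^-2)²/(6.76 × 10^-4) = 7.99 × 10^-1 M

C₀ = 8.0 × 10^-1 M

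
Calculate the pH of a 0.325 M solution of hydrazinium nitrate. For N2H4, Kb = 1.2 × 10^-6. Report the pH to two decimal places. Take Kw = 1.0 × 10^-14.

N2H5+ is the conjugate acid of the weak base N2H4.
Ka = Kw/Kb = 1.0×10^-14 / 1.2 × 10^-6 = 8.33 × 10^-9
Ka = x²/(0.325 − x) = 8.33 × 10^-9
Neglecting x in the denominator: x = √(8.33 × 10^-9 × 0.325) = 5.20 × 10^-5 M
Check: 0.016% ionized — well under 5%, approximation valid.
pH = −log[H+] = −log(5.20 × 10^-5) = 4.28

pH = 4.28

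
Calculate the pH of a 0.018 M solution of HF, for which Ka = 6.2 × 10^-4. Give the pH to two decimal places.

pH = 2.52

HF ⇌ F- + H+
From the ICE table, Ka = [H+]²/(0.018 − [H+]) = 6.2 × 10^-4.
[H+] is not negligible relative to C₀; solve [H+]² + 0.00062·[H+] − 1.12e-05 = 0.
[H+] = (−Ka + √(Ka² + 4·Ka·C₀))/2 = 3.05 × 10^-3 M
pH = −log[H+] = −log(3.05 × 10^-3) = 2.52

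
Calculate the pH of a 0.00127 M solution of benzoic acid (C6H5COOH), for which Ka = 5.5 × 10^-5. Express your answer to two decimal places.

C6H5COOH ⇌ C6H5COO- + H+
From the ICE table, Ka = x²/(0.00127 − x) = 5.5 × 10^-5.
Here C₀/Ka ≈ 23.1, so the small-x approximation fails. Use the quadratic:
x = [−5.5e-05 + √(5.5e-05² + 2.79e-07)]/2 = 2.38 × 10^-4 M
pH = −log[H+] = −log(2.38 × 10^-4) = 3.62

pH = 3.62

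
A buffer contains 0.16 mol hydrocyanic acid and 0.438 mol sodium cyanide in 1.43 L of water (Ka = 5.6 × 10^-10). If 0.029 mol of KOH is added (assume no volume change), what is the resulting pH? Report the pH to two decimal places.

OH- converts HCN to CN-: HCN → 0.131 mol, CN- → 0.467 mol.
pKa = −log(5.6 × 10^-10) = 9.252
pH = pKa + log(n_CN-/n_HCN) = 9.252 + log(0.467/0.131) = 9.252 + (+0.552)

pH = 9.80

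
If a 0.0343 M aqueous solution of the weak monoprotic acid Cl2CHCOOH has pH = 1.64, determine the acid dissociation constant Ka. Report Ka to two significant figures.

[H+] = 10^(-1.64) = 2.29 × 10^-2 M
At equilibrium [HA] = 0.0343 − 2.29 × 10^-2 = 1.14 × 10^-2 M
Ka = [H+][A-]/[HA] = (2.29 × 10^-2)² / 1.14 × 10^-2 = 4.6 × 10^-2

Ka = 4.6 × 10^-2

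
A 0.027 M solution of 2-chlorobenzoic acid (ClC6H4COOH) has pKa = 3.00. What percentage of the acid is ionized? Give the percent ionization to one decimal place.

ClC6H4COOH ⇌ ClC6H4COO- + H+; let x = [H+] at equilibrium.
Ka = 10^(−3.00) = 1.00 × 10^-3
Ka = x²/(C₀ − x); solving the quadratic gives x = 4.72 × 10^-3 M.
Fraction ionized = 4.72 × 10^-3 / 0.027 = 0.1748 → 17.5%

17.5%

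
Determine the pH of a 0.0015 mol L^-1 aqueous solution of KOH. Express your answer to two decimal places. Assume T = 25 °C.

pH = 11.18

KOH is a strong base; [OH-] = 0.0015 M.
pOH = -log(0.0015) = 2.82
pH = 14.00 - 2.82 = 11.18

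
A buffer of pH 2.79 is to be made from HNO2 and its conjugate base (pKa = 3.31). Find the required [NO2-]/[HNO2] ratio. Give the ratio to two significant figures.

pH = pKa + log(r) ⇒ log(r) = 2.79 − 3.31 = -0.52
r = [NO2-]/[HNO2] = 10^(-0.52) = 0.302

ratio = 0.30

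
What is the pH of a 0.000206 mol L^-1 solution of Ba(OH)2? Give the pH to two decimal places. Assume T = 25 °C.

Ba(OH)2 is a strong base (each formula unit releases 2 OH-); [OH-] = 0.000412 M.
pOH = -log(0.000412) = 3.39
pH = 14.00 - 3.39 = 10.61

pH = 10.61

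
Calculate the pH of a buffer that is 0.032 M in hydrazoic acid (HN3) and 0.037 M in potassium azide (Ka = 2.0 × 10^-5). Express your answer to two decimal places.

pKa = −log(2.0 × 10^-5) = 4.699
Henderson–Hasselbalch: pH = pKa + log([N3-]/[HN3]) = 4.699 + log(0.037/0.032)
pH = 4.699 + (+0.063) = 4.76

pH = 4.76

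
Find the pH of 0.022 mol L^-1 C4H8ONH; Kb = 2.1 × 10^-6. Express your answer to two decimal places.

pH = 10.33

C4H8ONH + H2O ⇌ C4H8ONH2+ + OH-
Let x = [OH-] at equilibrium. Kb = x²/(0.022 − x).
Neglecting x in the denominator: x = √(2.1 × 10^-6 × 0.022) = 2.15 × 10^-4 M
Check: 0.98% ionized — well under 5%, approximation valid.
pOH = 3.67, so pH = 14.00 − pOH = 10.33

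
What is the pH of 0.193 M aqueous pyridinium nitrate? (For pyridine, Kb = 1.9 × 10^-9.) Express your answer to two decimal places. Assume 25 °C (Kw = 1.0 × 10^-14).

pH = 3.00

C5H5NH+ is the conjugate acid of the weak base C5H5N.
Ka = Kw/Kb = 1.0×10^-14 / 1.9 × 10^-9 = 5.26 × 10^-6
Ka = [H+]²/(0.193 − [H+]) = 5.26 × 10^-6
Since Ka ≪ C₀, [H+] ≈ √(Ka·C₀) = 1.01 × 10^-3 M.
Check: 0.52% ionized — well under 5%, approximation valid.
pH = −log[H+] = −log(1.01 × 10^-3) = 3.00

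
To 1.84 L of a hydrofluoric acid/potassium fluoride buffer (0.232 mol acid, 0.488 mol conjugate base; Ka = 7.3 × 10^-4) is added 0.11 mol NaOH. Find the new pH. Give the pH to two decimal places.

pH = 3.83

OH- converts HF to F-: HF → 0.122 mol, F- → 0.598 mol.
pKa = −log(7.3 × 10^-4) = 3.137
pH = pKa + log([A⁻]/[HA]) = 3.137 + log(0.598/0.122) = 3.137 +0.690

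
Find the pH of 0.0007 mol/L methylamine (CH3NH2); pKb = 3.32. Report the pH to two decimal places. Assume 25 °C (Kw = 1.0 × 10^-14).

pH = 10.59

CH3NH2 + H2O ⇌ CH3NH3+ + OH-
Kb = 10^(−3.32) = 4.79 × 10^-4
From the ICE table, Kb = [OH-]²/(0.0007 − [OH-]) = 4.79 × 10^-4.
The 5% rule fails; solving [OH-]² + Kb·[OH-] − Kb·C₀ = 0 exactly:
[OH-] = [−0.000479 + √(0.000479² + 1.34e-06)]/2 = 3.87 × 10^-4 M
pOH = −log(3.87 × 10^-4) = 3.41; pH = 14.00 − 3.41 = 10.59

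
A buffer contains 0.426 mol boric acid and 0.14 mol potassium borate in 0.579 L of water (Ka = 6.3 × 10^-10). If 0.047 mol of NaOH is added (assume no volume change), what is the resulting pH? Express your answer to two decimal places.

OH- converts B(OH)3 to B(OH)4-: B(OH)3 → 0.379 mol, B(OH)4- → 0.187 mol.
pKa = −log(6.3 × 10^-10) = 9.201
pH = pKa + log([A⁻]/[HA]) = 9.201 + log(0.187/0.379) = 9.201 -0.307

pH = 8.89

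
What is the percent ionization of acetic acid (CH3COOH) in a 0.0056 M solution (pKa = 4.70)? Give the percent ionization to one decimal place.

5.8%

CH3COOH ⇌ CH3COO- + H+; let x = [H+] at equilibrium.
Ka = 10^(−4.70) = 2.00 × 10^-5
Solve x² + 2e-05x − 1.12e-07 = 0 → x = 3.25 × 10^-4 M
Fraction ionized = 3.25 × 10^-4 / 0.0056 = 0.0580 → 5.8%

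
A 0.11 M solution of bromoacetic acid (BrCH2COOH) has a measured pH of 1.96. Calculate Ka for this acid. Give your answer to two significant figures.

Ka = 1.2 × 10^-3

[H+] = 10^(-1.96) = 1.10 × 10^-2 M
At equilibrium [HA] = 0.11 − 1.10 × 10^-2 = 9.90 × 10^-2 M
Ka = [H+][A-]/[HA] = (1.10 × 10^-2)² / 9.90 × 10^-2 = 1.2 × 10^-3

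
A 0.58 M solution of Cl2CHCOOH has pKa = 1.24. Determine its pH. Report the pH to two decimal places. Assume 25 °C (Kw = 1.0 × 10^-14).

pH = 0.81

Cl2CHCOOH ⇌ Cl2CHCOO- + H+
Ka = 10^(−1.24) = 5.75 × 10^-2
Ka = x²/(0.58 − x) = 5.75 × 10^-2
x is not negligible relative to C₀; solve x² + 0.0575·x − 0.0333 = 0.
x = [−0.0575 + √(0.0575² + 0.133)]/2 = 1.56 × 10^-1 M
pH = −log(1.56 × 10^-1) = 0.81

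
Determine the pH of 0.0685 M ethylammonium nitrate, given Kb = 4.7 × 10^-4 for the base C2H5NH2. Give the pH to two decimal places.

pH = 5.92

C2H5NH3+ is the conjugate acid of the weak base C2H5NH2.
Ka = Kw/Kb = 1.0×10^-14 / 4.7 × 10^-4 = 2.13 × 10^-11
Let x = [H+] at equilibrium. Ka = x²/(0.0685 − x).
Since Ka ≪ C₀, x ≈ √(Ka·C₀) = 1.21 × 10^-6 M.
pH = −log[H+] = −log(1.21 × 10^-6) = 5.92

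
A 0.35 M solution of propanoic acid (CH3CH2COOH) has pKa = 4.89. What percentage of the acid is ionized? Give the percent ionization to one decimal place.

0.6%

CH3CH2COOH ⇌ CH3CH2COO- + H+; let x = [H+] at equilibrium.
Ka = 10^(−4.89) = 1.29 × 10^-5
x ≈ √(Ka·C₀) = √(1.29 × 10^-5 × 0.35) = 2.12 × 10^-3 M
Fraction ionized = 2.12 × 10^-3 / 0.35 = 0.0061 → 0.6%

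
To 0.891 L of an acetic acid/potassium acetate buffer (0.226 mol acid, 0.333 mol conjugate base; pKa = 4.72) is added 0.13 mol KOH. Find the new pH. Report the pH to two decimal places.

pH = 5.40

After neutralization: n(CH3COOH) = 0.096 mol, n(CH3COO-) = 0.463 mol.
Henderson–Hasselbalch with mole ratio 0.463/0.096: pH = 4.72 + (+0.683)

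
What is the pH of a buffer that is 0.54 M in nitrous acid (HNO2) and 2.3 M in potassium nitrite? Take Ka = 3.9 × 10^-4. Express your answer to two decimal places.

pKa = −log(3.9 × 10^-4) = 3.409
Henderson–Hasselbalch: pH = pKa + log([NO2-]/[HNO2]) = 3.409 + log(2.3/0.54)
pH = 3.409 + (+0.629) = 4.04

pH = 4.04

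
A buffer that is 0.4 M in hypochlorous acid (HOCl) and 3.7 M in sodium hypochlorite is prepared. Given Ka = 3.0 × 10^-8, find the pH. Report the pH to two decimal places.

pH = 8.49

pKa = −log(3.0 × 10^-8) = 7.523
Henderson–Hasselbalch: pH = pKa + log([OCl-]/[HOCl]) = 7.523 + log(3.7/0.4)
pH = 7.523 + (+0.966) = 8.49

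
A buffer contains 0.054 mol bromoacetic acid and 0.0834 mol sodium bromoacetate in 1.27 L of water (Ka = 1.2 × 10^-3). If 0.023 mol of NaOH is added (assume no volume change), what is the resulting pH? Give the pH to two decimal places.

After neutralization: n(BrCH2COOH) = 0.031 mol, n(BrCH2COO-) = 0.106 mol.
pKa = −log(1.2 × 10^-3) = 2.921
Henderson–Hasselbalch with mole ratio 0.106/0.031: pH = 2.921 + (+0.534)

pH = 3.46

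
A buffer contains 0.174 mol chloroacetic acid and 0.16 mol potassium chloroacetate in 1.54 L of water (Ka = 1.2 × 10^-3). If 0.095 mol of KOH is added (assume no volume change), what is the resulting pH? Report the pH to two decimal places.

pH = 3.43

OH- converts ClCH2COOH to ClCH2COO-: ClCH2COOH → 0.079 mol, ClCH2COO- → 0.255 mol.
pKa = −log(1.2 × 10^-3) = 2.921
pH = pKa + log([A⁻]/[HA]) = 2.921 + log(0.255/0.079) = 2.921 +0.509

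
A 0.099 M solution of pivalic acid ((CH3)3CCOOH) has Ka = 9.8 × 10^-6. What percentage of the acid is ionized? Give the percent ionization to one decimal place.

(CH3)3CCOOH ⇌ (CH3)3CCOO- + H+; let x = [H+] at equilibrium.
x ≈ √(Ka·C₀) = √(9.8 × 10^-6 × 0.099) = 9.85 × 10^-4 M
% ionization = x/C₀ × 100% = 9.85 × 10^-4/0.099 × 100% = 1.0%

1.0%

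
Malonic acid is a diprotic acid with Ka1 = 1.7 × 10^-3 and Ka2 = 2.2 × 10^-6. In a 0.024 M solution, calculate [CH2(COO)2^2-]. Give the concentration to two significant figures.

First ionization gives [H+] ≈ [CH2(COOH)COO-] = 5.59 × 10^-3 M.
Second step: Ka2 = [H+][CH2(COO)2^2-]/[CH2(COOH)COO-] ≈ [CH2(COO)2^2-] (since [H+] ≈ [CH2(COOH)COO-]).
So [CH2(COO)2^2-] ≈ Ka2.

2.2 × 10^-6 M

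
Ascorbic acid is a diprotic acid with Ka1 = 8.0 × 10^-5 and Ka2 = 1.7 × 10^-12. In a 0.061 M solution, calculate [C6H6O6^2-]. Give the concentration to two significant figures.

First ionization gives [H+] ≈ [HC6H6O6-] = 2.21 × 10^-3 M.
Second step: Ka2 = [H+][C6H6O6^2-]/[HC6H6O6-] ≈ [C6H6O6^2-] (since [H+] ≈ [HC6H6O6-]).
So [C6H6O6^2-] ≈ Ka2.

1.7 × 10^-12 M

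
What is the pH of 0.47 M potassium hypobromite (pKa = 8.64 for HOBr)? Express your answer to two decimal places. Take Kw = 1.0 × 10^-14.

pH = 11.16

OBr- is the conjugate base of the weak acid HOBr.
Ka = 10^(−8.64) = 2.29 × 10^-9
Kb = Kw/Ka = 1.0×10^-14 / 2.29 × 10^-9 = 4.37 × 10^-6
Kb = [OH-]²/(0.47 − [OH-]) = 4.37 × 10^-6
Assume [OH-] ≪ 0.47: [OH-] ≈ √(4.37 × 10^-6 × 0.47) = 1.43 × 10^-3 M
pOH = −log(1.43 × 10^-3) = 2.84; pH = 14.00 − 2.84 = 11.16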